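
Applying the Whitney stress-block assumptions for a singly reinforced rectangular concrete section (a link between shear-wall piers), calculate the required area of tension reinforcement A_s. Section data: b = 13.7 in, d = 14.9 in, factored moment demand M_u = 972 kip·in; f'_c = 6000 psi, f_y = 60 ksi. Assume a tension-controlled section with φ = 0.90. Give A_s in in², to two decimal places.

M_n = M_u/φ = 972/0.90 = 1080 kip·in.
From M_n = 0.85 f'_c a b (d − a/2):
a = d − √(d² − 2M_n/(0.85 f'_c b)) = 14.9 − √(14.9² − 2 × 1080/(0.85 × 6 × 13.7)) = 1.076 in.
A_s = 0.85 f'_c a b / f_y = 0.85 × 6 × 1.076 × 13.7 / 60 = 1.253 in².

A_s ≈ 1.25 in²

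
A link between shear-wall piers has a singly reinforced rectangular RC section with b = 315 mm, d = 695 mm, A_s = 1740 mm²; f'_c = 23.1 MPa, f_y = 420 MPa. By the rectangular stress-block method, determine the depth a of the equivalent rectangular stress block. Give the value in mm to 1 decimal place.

T = A_s f_y = 1740 × 420 = 730800 N = 730.8 kN.
Setting C = 0.85 f'_c a b equal to T: a = 730800/(0.85 × 23.1 × 315) = 118.2 mm.

a ≈ 118.2 mm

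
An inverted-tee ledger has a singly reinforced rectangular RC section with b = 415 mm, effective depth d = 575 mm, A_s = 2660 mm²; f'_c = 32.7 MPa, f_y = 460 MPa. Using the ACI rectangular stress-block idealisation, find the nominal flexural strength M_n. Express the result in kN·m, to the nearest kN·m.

M_n ≈ 639 kN·m

T = A_s f_y = 2660 × 460 = 1223600 N = 1223.6 kN.
From C = T: a = T/(0.85 f'_c b) = 1223600/(0.85 × 32.7 × 415) = 106.08 mm.
M_n = T(d − a/2) = 1223.6 kN × (575 − 53.04) mm = 638.67 kN·m.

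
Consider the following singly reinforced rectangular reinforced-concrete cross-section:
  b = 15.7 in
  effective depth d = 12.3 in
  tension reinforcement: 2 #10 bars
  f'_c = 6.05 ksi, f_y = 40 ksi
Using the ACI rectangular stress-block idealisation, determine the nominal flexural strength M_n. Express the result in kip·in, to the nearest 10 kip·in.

A_s = 2 × 1.27 = 2.54 in².
T = A_s f_y = 2.54 × 40 = 101.6 kips.
a = T/(0.85 f'_c b) = 101.6/(0.85 × 6.05 × 15.7) = 1.258 in.
M_n = T(d − a/2) = 101.6 × (12.3 − 0.629) = 1185.8 kip·in.

M_n ≈ 1190 kip·in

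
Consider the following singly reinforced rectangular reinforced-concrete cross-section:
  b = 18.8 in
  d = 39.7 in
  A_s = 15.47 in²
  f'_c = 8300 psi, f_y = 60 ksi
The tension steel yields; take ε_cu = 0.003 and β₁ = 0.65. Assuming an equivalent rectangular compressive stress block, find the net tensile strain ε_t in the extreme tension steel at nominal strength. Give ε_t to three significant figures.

ε_t ≈ 0.00806

a = A_s f_y/(0.85 f'_c b) = 6.998 in.
β₁ = 0.65, so c = a/β₁ = 6.998/0.65 = 10.766 in.
From the linear strain diagram with ε_cu = 0.003: ε_t = 0.003 (d − c)/c = 0.003 × (39.7 − 10.766)/10.766 = 0.00806.
Since ε_t ≥ 0.005, the section is tension-controlled.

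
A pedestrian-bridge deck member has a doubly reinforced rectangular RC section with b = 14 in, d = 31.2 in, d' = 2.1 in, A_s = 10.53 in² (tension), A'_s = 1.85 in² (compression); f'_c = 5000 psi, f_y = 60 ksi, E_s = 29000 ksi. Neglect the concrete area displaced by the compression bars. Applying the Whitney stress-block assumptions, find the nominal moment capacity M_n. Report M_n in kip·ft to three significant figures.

M_n ≈ 1430 kip·ft

Assume both steels yield.
a = (A_s − A'_s) f_y/(0.85 f'_c b) = (10.53 − 1.85) × 60/(0.85 × 5 × 14) = 8.753 in.
c = a/β₁ = 8.753/0.8 = 10.941 in; ε'_s = 0.003(c − d')/c = 0.0024 ≥ ε_y = 0.0021, so the compression steel yields.
M_n = (A_s − A'_s) f_y (d − a/2) + A'_s f_y (d − d') = 520.8 × (31.2 − 4.3765) + 111 × (31.2 − 2.1) = 13969.7 + 3230.1 = 17199.8 kip·in = 17199.8/12 = 1433.32 kip·ft.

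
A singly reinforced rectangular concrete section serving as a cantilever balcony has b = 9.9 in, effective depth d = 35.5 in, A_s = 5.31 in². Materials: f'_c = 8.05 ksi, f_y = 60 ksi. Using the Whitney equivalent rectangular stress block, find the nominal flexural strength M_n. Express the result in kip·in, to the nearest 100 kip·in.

M_n ≈ 10600 kip·in

T = A_s f_y = 5.31 × 60 = 318.6 kips.
a = T/(0.85 f'_c b) = 318.6/(0.85 × 8.05 × 9.9) = 4.703 in.
M_n = T(d − a/2) = 318.6 × (35.5 − 2.3515) = 10561.1 kip·in.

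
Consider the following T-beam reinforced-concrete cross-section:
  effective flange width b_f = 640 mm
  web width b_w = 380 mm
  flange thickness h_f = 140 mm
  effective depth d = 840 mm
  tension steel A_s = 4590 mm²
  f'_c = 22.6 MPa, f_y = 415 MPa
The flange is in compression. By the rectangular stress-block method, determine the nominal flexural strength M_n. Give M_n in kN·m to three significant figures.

M_n ≈ 1450 kN·m

Tension: T = A_s f_y = 4590 × 415 = 1904850 N.
Try a within the flange: a = T/(0.85 f'_c b_f) = 1904850/(0.85 × 22.6 × 640) = 154.94 mm.
a = 154.94 > h_f = 140 mm: the block extends into the web. Split into flange-overhang and web parts.
C_f = 0.85 f'_c (b_f − b_w) h_f = 0.85 × 22.6 × (640 − 380) × 140 = 699244 N.
Remaining web compression depth: a_w = (T − C_f)/(0.85 f'_c b_w) = (1904850 − 699244)/(0.85 × 22.6 × 380) = 165.16 mm.
M_n = C_f(d − h_f/2) + (T − C_f)(d − a_w/2) = 699244 × (840 − 70) + 1205606 × (840 − 82.58) = 538.42 + 913.15 = 1451.57 × 10⁶ N·mm.
M_n = 1451.57 kN·m.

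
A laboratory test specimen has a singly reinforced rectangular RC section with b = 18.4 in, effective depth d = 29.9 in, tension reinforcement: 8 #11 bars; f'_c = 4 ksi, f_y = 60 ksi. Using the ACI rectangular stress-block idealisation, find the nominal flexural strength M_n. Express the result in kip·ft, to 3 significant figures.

A_s = 8 × 1.56 = 12.48 in².
T = A_s f_y = 12.48 × 60 = 748.8 kips.
a = T/(0.85 f'_c b) = 748.8/(0.85 × 4 × 18.4) = 11.969 in.
M_n = T(d − a/2) = 748.8 × (29.9 − 5.9845) = 17907.9 kip·in = 17907.9/12 = 1492.33 kip·ft.

M_n ≈ 1490 kip·ft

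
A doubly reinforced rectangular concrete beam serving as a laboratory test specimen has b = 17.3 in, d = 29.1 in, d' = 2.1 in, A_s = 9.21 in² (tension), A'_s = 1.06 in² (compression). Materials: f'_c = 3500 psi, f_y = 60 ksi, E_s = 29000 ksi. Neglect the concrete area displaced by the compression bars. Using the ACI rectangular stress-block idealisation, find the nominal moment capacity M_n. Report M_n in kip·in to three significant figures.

M_n ≈ 13600 kip·in

Assume both steels yield.
a = (A_s − A'_s) f_y/(0.85 f'_c b) = (9.21 − 1.06) × 60/(0.85 × 3.5 × 17.3) = 9.501 in.
c = a/β₁ = 9.501/0.85 = 11.178 in; ε'_s = 0.003(c − d')/c = 0.0024 ≥ ε_y = 0.0021, so the compression steel yields.
M_n = (A_s − A'_s) f_y (d − a/2) + A'_s f_y (d − d') = 489 × (29.1 − 4.7505) + 63.6 × (29.1 − 2.1) = 11906.9 + 1717.2 = 13624.1 kip·in.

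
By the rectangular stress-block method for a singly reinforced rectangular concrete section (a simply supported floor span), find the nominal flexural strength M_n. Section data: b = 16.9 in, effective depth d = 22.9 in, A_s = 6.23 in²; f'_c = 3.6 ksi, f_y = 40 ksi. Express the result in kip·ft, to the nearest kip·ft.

M_n ≈ 426 kip·ft

T = A_s f_y = 6.23 × 40 = 249.2 kips.
a = T/(0.85 f'_c b) = 249.2/(0.85 × 3.6 × 16.9) = 4.819 in.
M_n = T(d − a/2) = 249.2 × (22.9 − 2.4095) = 5106.2 kip·in = 5106.2/12 = 425.52 kip·ft.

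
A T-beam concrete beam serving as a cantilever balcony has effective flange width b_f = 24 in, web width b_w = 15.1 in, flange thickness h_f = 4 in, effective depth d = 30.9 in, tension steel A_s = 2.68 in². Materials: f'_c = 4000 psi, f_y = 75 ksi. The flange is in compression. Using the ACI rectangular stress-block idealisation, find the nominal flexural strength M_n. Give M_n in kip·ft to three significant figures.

M_n ≈ 497 kip·ft

Tension: T = A_s f_y = 2.68 × 75 = 201 kips.
Try a within the flange: a = T/(0.85 f'_c b_f) = 201/(0.85 × 4 × 24) = 2.463 in.
Since a = 2.463 ≤ h_f = 4 in, the stress block lies entirely in the flange; analyse as a rectangular beam of width b_f.
M_n = T(d − a/2) = 201 × (30.9 − 1.2315) = 5963.4 kip·in.
M_n = 5963.4/12 = 496.95 kip·ft.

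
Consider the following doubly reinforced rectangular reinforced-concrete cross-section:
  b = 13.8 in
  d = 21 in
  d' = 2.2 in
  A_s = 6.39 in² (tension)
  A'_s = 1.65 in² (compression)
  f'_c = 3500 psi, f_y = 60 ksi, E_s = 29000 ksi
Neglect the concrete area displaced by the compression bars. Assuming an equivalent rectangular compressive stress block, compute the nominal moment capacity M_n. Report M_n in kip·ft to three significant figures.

M_n ≈ 571 kip·ft

Assume both steels yield.
a = (A_s − A'_s) f_y/(0.85 f'_c b) = (6.39 − 1.65) × 60/(0.85 × 3.5 × 13.8) = 6.927 in.
c = a/β₁ = 6.927/0.85 = 8.149 in; ε'_s = 0.003(c − d')/c = 0.0022 ≥ ε_y = 0.0021, so the compression steel yields.
M_n = (A_s − A'_s) f_y (d − a/2) + A'_s f_y (d − d') = 284.4 × (21 − 3.4635) + 99 × (21 − 2.2) = 4987.4 + 1861.2 = 6848.6 kip·in = 6848.6/12 = 570.72 kip·ft.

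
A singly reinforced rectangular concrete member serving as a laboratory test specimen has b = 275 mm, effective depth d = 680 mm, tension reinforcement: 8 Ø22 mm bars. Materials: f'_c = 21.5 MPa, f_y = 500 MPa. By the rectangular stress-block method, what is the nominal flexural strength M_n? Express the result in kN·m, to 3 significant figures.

M_n ≈ 804 kN·m

A_s = 8 × 380 = 3040 mm².
T = A_s f_y = 3040 × 500 = 1520000 N = 1520 kN.
From C = T: a = T/(0.85 f'_c b) = 1520000/(0.85 × 21.5 × 275) = 302.45 mm.
M_n = T(d − a/2) = 1520 kN × (680 − 151.225) mm = 803.74 kN·m.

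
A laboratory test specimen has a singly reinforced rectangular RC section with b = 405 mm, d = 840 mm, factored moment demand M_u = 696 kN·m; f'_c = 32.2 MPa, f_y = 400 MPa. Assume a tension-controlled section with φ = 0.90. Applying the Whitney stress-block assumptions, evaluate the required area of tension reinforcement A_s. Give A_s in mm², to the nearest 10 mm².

M_n = M_u/φ = 696/0.90 = 773.333 kN·m.
With M_n = 0.85 f'_c a b (d − a/2), solve the quadratic for a:
a = d − √(d² − 2M_n/(0.85 f'_c b)) = 840 − √(840² − 2 × 773.333×10⁶/(0.85 × 32.2 × 405)) = 87.62 mm.
A_s = 0.85 f'_c a b / f_y = 0.85 × 32.2 × 87.62 × 405 / 400 = 2428.1 mm².

A_s ≈ 2430 mm²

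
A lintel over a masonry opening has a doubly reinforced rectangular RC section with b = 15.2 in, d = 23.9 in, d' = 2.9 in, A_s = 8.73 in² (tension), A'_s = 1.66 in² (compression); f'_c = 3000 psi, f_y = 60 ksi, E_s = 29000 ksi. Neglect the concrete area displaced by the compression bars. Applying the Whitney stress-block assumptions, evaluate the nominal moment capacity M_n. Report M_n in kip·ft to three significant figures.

Assume both steels yield.
a = (A_s − A'_s) f_y/(0.85 f'_c b) = (8.73 − 1.66) × 60/(0.85 × 3 × 15.2) = 10.944 in.
c = a/β₁ = 10.944/0.85 = 12.875 in; ε'_s = 0.003(c − d')/c = 0.0023 ≥ ε_y = 0.0021, so the compression steel yields.
M_n = (A_s − A'_s) f_y (d − a/2) + A'_s f_y (d − d') = 424.2 × (23.9 − 5.472) + 99.6 × (23.9 − 2.9) = 7817.2 + 2091.6 = 9908.8 kip·in = 9908.8/12 = 825.73 kip·ft.

M_n ≈ 826 kip·ft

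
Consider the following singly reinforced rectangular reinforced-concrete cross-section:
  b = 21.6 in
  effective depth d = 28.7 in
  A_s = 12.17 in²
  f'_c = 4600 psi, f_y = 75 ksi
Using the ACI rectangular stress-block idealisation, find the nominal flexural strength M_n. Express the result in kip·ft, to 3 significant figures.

M_n ≈ 1770 kip·ft

T = A_s f_y = 12.17 × 75 = 912.75 kips.
a = T/(0.85 f'_c b) = 912.75/(0.85 × 4.6 × 21.6) = 10.807 in.
M_n = T(d − a/2) = 912.75 × (28.7 − 5.4035) = 21263.9 kip·in = 21263.9/12 = 1771.99 kip·ft.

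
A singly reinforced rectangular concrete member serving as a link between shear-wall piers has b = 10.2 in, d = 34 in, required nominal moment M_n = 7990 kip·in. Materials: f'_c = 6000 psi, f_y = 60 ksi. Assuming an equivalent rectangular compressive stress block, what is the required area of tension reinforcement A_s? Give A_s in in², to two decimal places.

From M_n = 0.85 f'_c a b (d − a/2):
a = d − √(d² − 2M_n/(0.85 f'_c b)) = 34 − √(34² − 2 × 7990/(0.85 × 6 × 10.2)) = 4.866 in.
A_s = 0.85 f'_c a b / f_y = 0.85 × 6 × 4.866 × 10.2 / 60 = 4.219 in².

A_s ≈ 4.22 in²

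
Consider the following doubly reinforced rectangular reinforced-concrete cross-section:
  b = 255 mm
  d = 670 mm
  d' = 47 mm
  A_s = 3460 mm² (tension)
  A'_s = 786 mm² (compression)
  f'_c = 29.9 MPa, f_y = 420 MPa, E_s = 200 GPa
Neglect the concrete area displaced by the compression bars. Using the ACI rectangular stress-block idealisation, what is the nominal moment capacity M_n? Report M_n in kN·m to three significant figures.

Assume both tension and compression steel yield.
Net tension couple steel: A_s − A'_s = 2674 mm².
a = (A_s − A'_s) f_y / (0.85 f'_c b) = 1123080/(0.85 × 29.9 × 255) = 173.29 mm.
c = a/β₁ = 173.29/0.836 = 207.28 mm; ε'_s = 0.003(c − d')/c = 0.0023 ≥ f_y/E_s = 0.0021, so compression steel does yield.
M_n = (A_s − A'_s) f_y (d − a/2) + A'_s f_y (d − d') = [1123080 × (670 − 86.645) + 330120 × (670 − 47)] × 10⁻⁶ = 655.15 + 205.66 = 860.81 kN·m.

M_n ≈ 861 kN·m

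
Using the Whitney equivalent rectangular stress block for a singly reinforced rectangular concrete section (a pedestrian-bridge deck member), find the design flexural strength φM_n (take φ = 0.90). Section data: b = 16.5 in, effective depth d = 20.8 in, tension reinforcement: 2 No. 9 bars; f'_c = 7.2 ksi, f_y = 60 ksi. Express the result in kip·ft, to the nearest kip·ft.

φM_n ≈ 182 kip·ft

A_s = 2 × 1 = 2 in².
T = A_s f_y = 2 × 60 = 120 kips.
a = T/(0.85 f'_c b) = 120/(0.85 × 7.2 × 16.5) = 1.188 in.
M_n = T(d − a/2) = 120 × (20.8 − 0.594) = 2424.7 kip·in = 2424.7/12 = 202.06 kip·ft.
φM_n = 0.90 × 202.06 = 181.85 kip·ft.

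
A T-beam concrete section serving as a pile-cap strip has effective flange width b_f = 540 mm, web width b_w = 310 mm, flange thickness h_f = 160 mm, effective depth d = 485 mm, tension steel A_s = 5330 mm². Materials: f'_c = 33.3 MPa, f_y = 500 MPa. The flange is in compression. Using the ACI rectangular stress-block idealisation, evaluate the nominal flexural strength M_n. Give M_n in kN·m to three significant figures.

Tension: T = A_s f_y = 5330 × 500 = 2665000 N.
Try a within the flange: a = T/(0.85 f'_c b_f) = 2665000/(0.85 × 33.3 × 540) = 174.36 mm.
a = 174.36 > h_f = 160 mm: the block extends into the web. Split into flange-overhang and web parts.
C_f = 0.85 f'_c (b_f − b_w) h_f = 0.85 × 33.3 × (540 − 310) × 160 = 1041624 N.
Remaining web compression depth: a_w = (T − C_f)/(0.85 f'_c b_w) = (2665000 − 1041624)/(0.85 × 33.3 × 310) = 185.01 mm.
M_n = C_f(d − h_f/2) + (T − C_f)(d − a_w/2) = 1041624 × (485 − 80) + 1623376 × (485 − 92.505) = 421.86 + 637.17 = 1059.03 × 10⁶ N·mm.
M_n = 1059.03 kN·m.

M_n ≈ 1060 kN·m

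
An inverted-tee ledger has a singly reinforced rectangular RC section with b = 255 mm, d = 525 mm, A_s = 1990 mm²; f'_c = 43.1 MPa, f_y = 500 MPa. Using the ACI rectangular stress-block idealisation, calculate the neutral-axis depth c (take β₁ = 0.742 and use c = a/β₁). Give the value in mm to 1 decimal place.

c ≈ 143.5 mm

T = A_s f_y = 1990 × 500 = 995000 N = 995 kN.
Setting C = 0.85 f'_c a b equal to T: a = 995000/(0.85 × 43.1 × 255) = 106.509 mm.
With β₁ = 0.742, c = a/β₁ = 106.509/0.742 = 143.5 mm.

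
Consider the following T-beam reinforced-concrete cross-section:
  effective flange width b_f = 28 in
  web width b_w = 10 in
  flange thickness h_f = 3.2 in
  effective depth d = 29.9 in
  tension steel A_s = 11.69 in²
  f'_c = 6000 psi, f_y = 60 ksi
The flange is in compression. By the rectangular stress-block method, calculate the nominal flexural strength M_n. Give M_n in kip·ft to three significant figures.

M_n ≈ 1570 kip·ft

Tension: T = A_s f_y = 11.69 × 60 = 701.4 kips.
Try a within the flange: a = T/(0.85 f'_c b_f) = 701.4/(0.85 × 6 × 28) = 4.912 in.
a = 4.912 > h_f = 3.2 in: the block extends into the web. Split into flange-overhang and web parts.
C_f = 0.85 f'_c (b_f − b_w) h_f = 0.85 × 6 × (28 − 10) × 3.2 = 293.8 kips.
Remaining web compression depth: a_w = (T − C_f)/(0.85 f'_c b_w) = (701.4 − 293.8)/(0.85 × 6 × 10) = 7.992 in.
M_n = C_f(d − h_f/2) + (T − C_f)(d − a_w/2) = 293.8 × (29.9 − 1.6) + 407.6 × (29.9 − 3.996) = 8314.5 + 10558.5 = 18873.0 kip·in.
M_n = 18873.0/12 = 1572.75 kip·ft.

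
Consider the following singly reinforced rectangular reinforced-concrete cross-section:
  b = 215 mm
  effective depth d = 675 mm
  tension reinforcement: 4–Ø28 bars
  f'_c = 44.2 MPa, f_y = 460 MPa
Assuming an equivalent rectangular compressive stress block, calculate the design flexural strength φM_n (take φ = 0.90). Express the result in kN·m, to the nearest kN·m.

φM_n ≈ 617 kN·m

A_s = 4 × 616 = 2464 mm².
T = A_s f_y = 2464 × 460 = 1133440 N = 1133.44 kN.
From C = T: a = T/(0.85 f'_c b) = 1133440/(0.85 × 44.2 × 215) = 140.32 mm.
M_n = T(d − a/2) = 1133.44 kN × (675 − 70.16) mm = 685.55 kN·m.
φM_n = 0.90 × 685.55 = 617.00 kN·m.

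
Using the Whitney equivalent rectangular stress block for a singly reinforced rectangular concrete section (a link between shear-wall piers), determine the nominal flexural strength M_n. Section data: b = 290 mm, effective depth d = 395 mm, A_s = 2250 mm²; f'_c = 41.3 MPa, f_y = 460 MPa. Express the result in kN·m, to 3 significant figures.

T = A_s f_y = 2250 × 460 = 1035000 N = 1035 kN.
From C = T: a = T/(0.85 f'_c b) = 1035000/(0.85 × 41.3 × 290) = 101.67 mm.
M_n = T(d − a/2) = 1035 kN × (395 − 50.835) mm = 356.21 kN·m.

M_n ≈ 356 kN·m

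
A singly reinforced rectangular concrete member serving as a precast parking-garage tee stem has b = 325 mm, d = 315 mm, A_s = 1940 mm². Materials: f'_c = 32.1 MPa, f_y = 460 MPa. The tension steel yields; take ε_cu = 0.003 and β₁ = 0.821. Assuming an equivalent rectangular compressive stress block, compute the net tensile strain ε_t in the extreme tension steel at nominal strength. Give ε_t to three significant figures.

a = A_s f_y/(0.85 f'_c b) = 100.64 mm.
β₁ = 0.821, so c = a/β₁ = 100.64/0.821 = 122.58 mm.
From the linear strain diagram with ε_cu = 0.003: ε_t = 0.003 (d − c)/c = 0.003 × (315 − 122.58)/122.58 = 0.00471.
ε_t is between 0.004 and 0.005 — transition zone.

ε_t ≈ 0.00471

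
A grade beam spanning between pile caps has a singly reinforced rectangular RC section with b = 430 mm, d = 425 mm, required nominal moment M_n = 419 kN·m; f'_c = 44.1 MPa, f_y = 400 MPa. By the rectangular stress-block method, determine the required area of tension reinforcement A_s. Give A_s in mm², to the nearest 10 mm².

A_s ≈ 2670 mm²

With M_n = 0.85 f'_c a b (d − a/2), solve the quadratic for a:
a = d − √(d² − 2M_n/(0.85 f'_c b)) = 425 − √(425² − 2 × 419×10⁶/(0.85 × 44.1 × 430)) = 66.34 mm.
A_s = 0.85 f'_c a b / f_y = 0.85 × 44.1 × 66.34 × 430 / 400 = 2673.3 mm².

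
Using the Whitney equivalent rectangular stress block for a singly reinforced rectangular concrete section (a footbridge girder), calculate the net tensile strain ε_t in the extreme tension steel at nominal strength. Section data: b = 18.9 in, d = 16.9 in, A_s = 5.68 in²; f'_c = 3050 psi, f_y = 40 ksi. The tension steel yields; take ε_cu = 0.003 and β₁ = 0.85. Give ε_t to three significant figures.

a = A_s f_y/(0.85 f'_c b) = 4.637 in.
β₁ = 0.85, so c = a/β₁ = 4.637/0.85 = 5.455 in.
From the linear strain diagram with ε_cu = 0.003: ε_t = 0.003 (d − c)/c = 0.003 × (16.9 − 5.455)/5.455 = 0.00629.
Since ε_t ≥ 0.005, the section is tension-controlled.

ε_t ≈ 0.00629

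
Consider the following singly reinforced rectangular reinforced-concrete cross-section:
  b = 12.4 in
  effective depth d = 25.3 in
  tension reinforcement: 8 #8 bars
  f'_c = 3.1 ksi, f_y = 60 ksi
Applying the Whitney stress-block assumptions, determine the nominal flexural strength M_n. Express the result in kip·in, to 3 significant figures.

M_n ≈ 7390 kip·in

A_s = 8 × 0.79 = 6.32 in².
T = A_s f_y = 6.32 × 60 = 379.2 kips.
a = T/(0.85 f'_c b) = 379.2/(0.85 × 3.1 × 12.4) = 11.606 in.
M_n = T(d − a/2) = 379.2 × (25.3 − 5.803) = 7393.3 kip·in.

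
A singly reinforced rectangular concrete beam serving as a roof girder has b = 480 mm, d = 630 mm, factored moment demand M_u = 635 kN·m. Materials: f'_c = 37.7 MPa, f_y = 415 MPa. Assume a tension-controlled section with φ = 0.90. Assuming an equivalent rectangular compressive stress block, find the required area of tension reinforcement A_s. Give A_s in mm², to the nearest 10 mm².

M_n = M_u/φ = 635/0.90 = 705.556 kN·m.
With M_n = 0.85 f'_c a b (d − a/2), solve the quadratic for a:
a = d − √(d² − 2M_n/(0.85 f'_c b)) = 630 − √(630² − 2 × 705.556×10⁶/(0.85 × 37.7 × 480)) = 77.59 mm.
A_s = 0.85 f'_c a b / f_y = 0.85 × 37.7 × 77.59 × 480 / 415 = 2875.8 mm².

A_s ≈ 2880 mm²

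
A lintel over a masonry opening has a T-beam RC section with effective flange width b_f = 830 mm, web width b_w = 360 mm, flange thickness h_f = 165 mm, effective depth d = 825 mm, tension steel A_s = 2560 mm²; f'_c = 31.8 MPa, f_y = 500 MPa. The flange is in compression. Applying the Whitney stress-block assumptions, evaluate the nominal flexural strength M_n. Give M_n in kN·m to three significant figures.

Tension: T = A_s f_y = 2560 × 500 = 1280000 N.
Try a within the flange: a = T/(0.85 f'_c b_f) = 1280000/(0.85 × 31.8 × 830) = 57.05 mm.
Since a = 57.05 ≤ h_f = 165 mm, the stress block lies entirely in the flange; analyse as a rectangular beam of width b_f.
M_n = T(d − a/2) = 1280000 × (825 − 28.525) = 1019.49 × 10⁶ N·mm.
M_n = 1019.49 kN·m.

M_n ≈ 1020 kN·m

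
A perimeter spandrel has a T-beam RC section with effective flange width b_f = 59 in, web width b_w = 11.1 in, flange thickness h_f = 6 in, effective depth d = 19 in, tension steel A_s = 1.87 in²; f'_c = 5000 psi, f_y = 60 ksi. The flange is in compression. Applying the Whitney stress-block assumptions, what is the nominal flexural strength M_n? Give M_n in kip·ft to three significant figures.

Tension: T = A_s f_y = 1.87 × 60 = 112.2 kips.
Try a within the flange: a = T/(0.85 f'_c b_f) = 112.2/(0.85 × 5 × 59) = 0.447 in.
Since a = 0.447 ≤ h_f = 6 in, the stress block lies entirely in the flange; analyse as a rectangular beam of width b_f.
M_n = T(d − a/2) = 112.2 × (19 − 0.2235) = 2106.7 kip·in.
M_n = 2106.7/12 = 175.56 kip·ft.

M_n ≈ 176 kip·ft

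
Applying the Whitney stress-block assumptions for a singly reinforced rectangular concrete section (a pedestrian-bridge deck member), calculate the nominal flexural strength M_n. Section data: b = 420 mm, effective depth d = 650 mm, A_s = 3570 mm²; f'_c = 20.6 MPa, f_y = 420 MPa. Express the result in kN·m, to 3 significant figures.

M_n ≈ 822 kN·m

T = A_s f_y = 3570 × 420 = 1499400 N = 1499.4 kN.
From C = T: a = T/(0.85 f'_c b) = 1499400/(0.85 × 20.6 × 420) = 203.88 mm.
M_n = T(d − a/2) = 1499.4 kN × (650 − 101.94) mm = 821.76 kN·m.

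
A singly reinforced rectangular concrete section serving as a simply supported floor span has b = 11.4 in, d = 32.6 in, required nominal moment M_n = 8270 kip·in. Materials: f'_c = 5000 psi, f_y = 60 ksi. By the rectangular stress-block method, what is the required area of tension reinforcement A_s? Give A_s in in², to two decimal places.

A_s ≈ 4.64 in²

From M_n = 0.85 f'_c a b (d − a/2):
a = d − √(d² − 2M_n/(0.85 f'_c b)) = 32.6 − √(32.6² − 2 × 8270/(0.85 × 5 × 11.4)) = 5.742 in.
A_s = 0.85 f'_c a b / f_y = 0.85 × 5 × 5.742 × 11.4 / 60 = 4.637 in².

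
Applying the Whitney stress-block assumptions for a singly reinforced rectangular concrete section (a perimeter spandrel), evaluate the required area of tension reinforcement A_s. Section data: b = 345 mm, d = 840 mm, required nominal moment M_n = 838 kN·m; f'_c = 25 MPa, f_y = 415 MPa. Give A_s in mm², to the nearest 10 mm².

A_s ≈ 2640 mm²

With M_n = 0.85 f'_c a b (d − a/2), solve the quadratic for a:
a = d − √(d² − 2M_n/(0.85 f'_c b)) = 840 − √(840² − 2 × 838×10⁶/(0.85 × 25 × 345)) = 149.36 mm.
A_s = 0.85 f'_c a b / f_y = 0.85 × 25 × 149.36 × 345 / 415 = 2638.5 mm².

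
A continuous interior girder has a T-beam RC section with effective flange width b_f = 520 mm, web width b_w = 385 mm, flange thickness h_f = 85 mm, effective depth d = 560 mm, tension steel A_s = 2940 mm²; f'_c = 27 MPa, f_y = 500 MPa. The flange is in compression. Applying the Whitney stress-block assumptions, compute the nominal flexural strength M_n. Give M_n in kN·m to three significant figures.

M_n ≈ 730 kN·m

Tension: T = A_s f_y = 2940 × 500 = 1470000 N.
Try a within the flange: a = T/(0.85 f'_c b_f) = 1470000/(0.85 × 27 × 520) = 123.18 mm.
a = 123.18 > h_f = 85 mm: the block extends into the web. Split into flange-overhang and web parts.
C_f = 0.85 f'_c (b_f − b_w) h_f = 0.85 × 27 × (520 − 385) × 85 = 263351 N.
Remaining web compression depth: a_w = (T − C_f)/(0.85 f'_c b_w) = (1470000 − 263351)/(0.85 × 27 × 385) = 136.56 mm.
M_n = C_f(d − h_f/2) + (T − C_f)(d − a_w/2) = 263351 × (560 − 42.5) + 1206649 × (560 − 68.28) = 136.28 + 593.33 = 729.61 × 10⁶ N·mm.
M_n = 729.61 kN·m.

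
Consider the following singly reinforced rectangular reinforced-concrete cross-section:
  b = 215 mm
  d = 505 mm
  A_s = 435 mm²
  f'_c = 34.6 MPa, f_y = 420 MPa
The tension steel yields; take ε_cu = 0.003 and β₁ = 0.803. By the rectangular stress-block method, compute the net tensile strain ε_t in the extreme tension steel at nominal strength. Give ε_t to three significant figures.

a = A_s f_y/(0.85 f'_c b) = 28.89 mm.
β₁ = 0.803, so c = a/β₁ = 28.89/0.803 = 35.98 mm.
From the linear strain diagram with ε_cu = 0.003: ε_t = 0.003 (d − c)/c = 0.003 × (505 − 35.98)/35.98 = 0.0391.
Since ε_t ≥ 0.005, the section is tension-controlled.

ε_t ≈ 0.0391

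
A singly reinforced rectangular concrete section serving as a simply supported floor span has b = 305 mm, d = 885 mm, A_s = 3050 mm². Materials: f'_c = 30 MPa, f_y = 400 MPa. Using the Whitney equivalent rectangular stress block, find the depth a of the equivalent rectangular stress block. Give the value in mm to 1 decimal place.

a ≈ 156.9 mm

T = A_s f_y = 3050 × 400 = 1220000 N = 1220 kN.
Setting C = 0.85 f'_c a b equal to T: a = 1220000/(0.85 × 30 × 305) = 156.9 mm.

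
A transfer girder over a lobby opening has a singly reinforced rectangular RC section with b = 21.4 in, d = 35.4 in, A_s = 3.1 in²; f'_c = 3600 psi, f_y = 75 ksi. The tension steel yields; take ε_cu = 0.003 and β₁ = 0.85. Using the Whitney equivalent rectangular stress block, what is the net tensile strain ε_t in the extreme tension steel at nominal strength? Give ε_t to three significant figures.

ε_t ≈ 0.0224

a = A_s f_y/(0.85 f'_c b) = 3.550 in.
β₁ = 0.85, so c = a/β₁ = 3.550/0.85 = 4.176 in.
From the linear strain diagram with ε_cu = 0.003: ε_t = 0.003 (d − c)/c = 0.003 × (35.4 − 4.176)/4.176 = 0.0224.
Since ε_t ≥ 0.005, the section is tension-controlled.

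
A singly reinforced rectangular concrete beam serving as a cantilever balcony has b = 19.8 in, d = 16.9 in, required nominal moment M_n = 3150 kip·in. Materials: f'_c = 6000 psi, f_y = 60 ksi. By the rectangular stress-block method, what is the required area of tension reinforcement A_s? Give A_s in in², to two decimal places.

A_s ≈ 3.30 in²

From M_n = 0.85 f'_c a b (d − a/2):
a = d − √(d² − 2M_n/(0.85 f'_c b)) = 16.9 − √(16.9² − 2 × 3150/(0.85 × 6 × 19.8)) = 1.959 in.
A_s = 0.85 f'_c a b / f_y = 0.85 × 6 × 1.959 × 19.8 / 60 = 3.297 in².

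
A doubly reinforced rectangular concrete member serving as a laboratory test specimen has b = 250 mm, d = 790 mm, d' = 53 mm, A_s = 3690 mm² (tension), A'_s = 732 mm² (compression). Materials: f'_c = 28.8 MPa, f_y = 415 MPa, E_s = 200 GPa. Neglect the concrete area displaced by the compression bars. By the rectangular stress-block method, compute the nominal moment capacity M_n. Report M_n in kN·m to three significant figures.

M_n ≈ 1070 kN·m

Assume both tension and compression steel yield.
Net tension couple steel: A_s − A'_s = 2958 mm².
a = (A_s − A'_s) f_y / (0.85 f'_c b) = 1227570/(0.85 × 28.8 × 250) = 200.58 mm.
c = a/β₁ = 200.58/0.844 = 237.65 mm; ε'_s = 0.003(c − d')/c = 0.0023 ≥ f_y/E_s = 0.0021, so compression steel does yield.
M_n = (A_s − A'_s) f_y (d − a/2) + A'_s f_y (d − d') = [1227570 × (790 − 100.29) + 303780 × (790 − 53)] × 10⁻⁶ = 846.67 + 223.89 = 1070.56 kN·m.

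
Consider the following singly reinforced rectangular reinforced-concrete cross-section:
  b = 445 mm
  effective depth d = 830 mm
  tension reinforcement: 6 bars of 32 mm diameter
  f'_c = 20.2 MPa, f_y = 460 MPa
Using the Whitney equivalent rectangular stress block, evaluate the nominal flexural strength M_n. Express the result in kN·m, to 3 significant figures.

A_s = 6 × 804 = 4824 mm².
T = A_s f_y = 4824 × 460 = 2219040 N = 2219.04 kN.
From C = T: a = T/(0.85 f'_c b) = 2219040/(0.85 × 20.2 × 445) = 290.43 mm.
M_n = T(d − a/2) = 2219.04 kN × (830 − 145.215) mm = 1519.57 kN·m.

M_n ≈ 1520 kN·m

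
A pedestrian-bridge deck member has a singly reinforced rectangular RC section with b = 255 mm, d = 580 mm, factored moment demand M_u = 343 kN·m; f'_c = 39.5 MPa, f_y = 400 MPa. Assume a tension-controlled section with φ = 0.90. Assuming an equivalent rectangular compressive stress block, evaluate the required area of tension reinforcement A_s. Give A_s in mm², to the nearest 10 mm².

A_s ≈ 1770 mm²

M_n = M_u/φ = 343/0.90 = 381.111 kN·m.
With M_n = 0.85 f'_c a b (d − a/2), solve the quadratic for a:
a = d − √(d² − 2M_n/(0.85 f'_c b)) = 580 − √(580² − 2 × 381.111×10⁶/(0.85 × 39.5 × 255)) = 82.63 mm.
A_s = 0.85 f'_c a b / f_y = 0.85 × 39.5 × 82.63 × 255 / 400 = 1768.6 mm².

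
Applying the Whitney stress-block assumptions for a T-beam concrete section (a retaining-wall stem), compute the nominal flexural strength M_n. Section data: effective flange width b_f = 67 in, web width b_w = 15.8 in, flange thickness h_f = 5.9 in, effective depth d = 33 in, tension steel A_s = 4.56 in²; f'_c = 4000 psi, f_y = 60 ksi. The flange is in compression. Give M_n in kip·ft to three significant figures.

M_n ≈ 739 kip·ft

Tension: T = A_s f_y = 4.56 × 60 = 273.6 kips.
Try a within the flange: a = T/(0.85 f'_c b_f) = 273.6/(0.85 × 4 × 67) = 1.201 in.
Since a = 1.201 ≤ h_f = 5.9 in, the stress block lies entirely in the flange; analyse as a rectangular beam of width b_f.
M_n = T(d − a/2) = 273.6 × (33 − 0.6005) = 8864.5 kip·in.
M_n = 8864.5/12 = 738.71 kip·ft.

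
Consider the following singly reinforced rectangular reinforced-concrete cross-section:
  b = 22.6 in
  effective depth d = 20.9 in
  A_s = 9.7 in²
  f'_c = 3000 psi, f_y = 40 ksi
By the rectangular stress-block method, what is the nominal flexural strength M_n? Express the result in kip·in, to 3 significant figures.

T = A_s f_y = 9.7 × 40 = 388 kips.
a = T/(0.85 f'_c b) = 388/(0.85 × 3 × 22.6) = 6.733 in.
M_n = T(d − a/2) = 388 × (20.9 − 3.3665) = 6803.0 kip·in.

M_n ≈ 6800 kip·in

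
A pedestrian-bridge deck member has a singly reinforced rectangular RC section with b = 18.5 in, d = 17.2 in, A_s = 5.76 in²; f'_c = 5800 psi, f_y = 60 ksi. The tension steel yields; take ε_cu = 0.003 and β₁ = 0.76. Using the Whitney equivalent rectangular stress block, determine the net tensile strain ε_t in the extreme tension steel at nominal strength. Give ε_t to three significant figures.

ε_t ≈ 0.00735

a = A_s f_y/(0.85 f'_c b) = 3.789 in.
β₁ = 0.76, so c = a/β₁ = 3.789/0.76 = 4.986 in.
From the linear strain diagram with ε_cu = 0.003: ε_t = 0.003 (d − c)/c = 0.003 × (17.2 − 4.986)/4.986 = 0.00735.
Since ε_t ≥ 0.005, the section is tension-controlled.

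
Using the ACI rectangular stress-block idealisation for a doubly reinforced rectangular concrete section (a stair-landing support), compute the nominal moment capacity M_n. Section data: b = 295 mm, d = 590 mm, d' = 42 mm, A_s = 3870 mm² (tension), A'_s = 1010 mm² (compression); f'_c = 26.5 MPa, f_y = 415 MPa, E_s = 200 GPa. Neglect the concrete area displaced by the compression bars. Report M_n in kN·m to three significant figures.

M_n ≈ 824 kN·m

Assume both tension and compression steel yield.
Net tension couple steel: A_s − A'_s = 2860 mm².
a = (A_s − A'_s) f_y / (0.85 f'_c b) = 1186900/(0.85 × 26.5 × 295) = 178.62 mm.
c = a/β₁ = 178.62/0.85 = 210.14 mm; ε'_s = 0.003(c − d')/c = 0.0024 ≥ f_y/E_s = 0.0021, so compression steel does yield.
M_n = (A_s − A'_s) f_y (d − a/2) + A'_s f_y (d − d') = [1186900 × (590 − 89.31) + 419150 × (590 − 42)] × 10⁻⁶ = 594.27 + 229.69 = 823.96 kN·m.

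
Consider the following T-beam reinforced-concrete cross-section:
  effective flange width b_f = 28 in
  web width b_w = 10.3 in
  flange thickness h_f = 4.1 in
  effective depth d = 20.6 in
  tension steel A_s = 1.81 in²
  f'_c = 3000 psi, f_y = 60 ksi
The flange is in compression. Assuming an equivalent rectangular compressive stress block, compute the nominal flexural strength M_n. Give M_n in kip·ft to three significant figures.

Tension: T = A_s f_y = 1.81 × 60 = 108.6 kips.
Try a within the flange: a = T/(0.85 f'_c b_f) = 108.6/(0.85 × 3 × 28) = 1.521 in.
Since a = 1.521 ≤ h_f = 4.1 in, the stress block lies entirely in the flange; analyse as a rectangular beam of width b_f.
M_n = T(d − a/2) = 108.6 × (20.6 − 0.7605) = 2154.6 kip·in.
M_n = 2154.6/12 = 179.55 kip·ft.

M_n ≈ 180 kip·ft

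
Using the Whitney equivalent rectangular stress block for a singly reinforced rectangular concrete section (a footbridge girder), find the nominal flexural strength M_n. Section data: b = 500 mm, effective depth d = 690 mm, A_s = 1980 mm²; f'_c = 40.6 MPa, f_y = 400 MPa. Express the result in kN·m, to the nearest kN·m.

T = A_s f_y = 1980 × 400 = 792000 N = 792 kN.
From C = T: a = T/(0.85 f'_c b) = 792000/(0.85 × 40.6 × 500) = 45.90 mm.
M_n = T(d − a/2) = 792 kN × (690 − 22.95) mm = 528.30 kN·m.

M_n ≈ 528 kN·m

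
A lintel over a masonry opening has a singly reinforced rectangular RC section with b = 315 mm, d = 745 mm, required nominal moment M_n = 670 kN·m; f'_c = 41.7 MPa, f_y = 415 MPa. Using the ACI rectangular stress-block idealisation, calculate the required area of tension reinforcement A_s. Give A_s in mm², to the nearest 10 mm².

A_s ≈ 2300 mm²

With M_n = 0.85 f'_c a b (d − a/2), solve the quadratic for a:
a = d − √(d² − 2M_n/(0.85 f'_c b)) = 745 − √(745² − 2 × 670×10⁶/(0.85 × 41.7 × 315)) = 85.45 mm.
A_s = 0.85 f'_c a b / f_y = 0.85 × 41.7 × 85.45 × 315 / 415 = 2298.9 mm².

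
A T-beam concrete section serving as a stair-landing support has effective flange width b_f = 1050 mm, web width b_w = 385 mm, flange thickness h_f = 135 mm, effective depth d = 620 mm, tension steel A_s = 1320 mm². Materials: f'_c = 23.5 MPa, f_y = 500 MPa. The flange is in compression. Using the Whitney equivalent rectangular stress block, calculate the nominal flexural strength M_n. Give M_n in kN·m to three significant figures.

M_n ≈ 399 kN·m

Tension: T = A_s f_y = 1320 × 500 = 660000 N.
Try a within the flange: a = T/(0.85 f'_c b_f) = 660000/(0.85 × 23.5 × 1050) = 31.47 mm.
Since a = 31.47 ≤ h_f = 135 mm, the stress block lies entirely in the flange; analyse as a rectangular beam of width b_f.
M_n = T(d − a/2) = 660000 × (620 − 15.735) = 398.81 × 10⁶ N·mm.
M_n = 398.81 kN·m.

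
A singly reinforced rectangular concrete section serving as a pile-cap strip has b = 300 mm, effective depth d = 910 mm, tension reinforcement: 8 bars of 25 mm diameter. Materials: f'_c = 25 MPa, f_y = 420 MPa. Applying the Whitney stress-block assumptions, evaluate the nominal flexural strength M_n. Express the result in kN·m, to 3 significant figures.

A_s = 8 × 491 = 3928 mm².
T = A_s f_y = 3928 × 420 = 1649760 N = 1649.76 kN.
From C = T: a = T/(0.85 f'_c b) = 1649760/(0.85 × 25 × 300) = 258.79 mm.
M_n = T(d − a/2) = 1649.76 kN × (910 − 129.395) mm = 1287.81 kN·m.

M_n ≈ 1290 kN·m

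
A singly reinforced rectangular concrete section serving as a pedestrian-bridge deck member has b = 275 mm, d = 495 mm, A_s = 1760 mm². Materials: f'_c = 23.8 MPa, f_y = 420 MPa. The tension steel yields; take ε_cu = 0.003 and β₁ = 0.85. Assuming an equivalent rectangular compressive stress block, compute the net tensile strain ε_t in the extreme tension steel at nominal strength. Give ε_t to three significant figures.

ε_t ≈ 0.00650

a = A_s f_y/(0.85 f'_c b) = 132.87 mm.
β₁ = 0.85, so c = a/β₁ = 132.87/0.85 = 156.32 mm.
From the linear strain diagram with ε_cu = 0.003: ε_t = 0.003 (d − c)/c = 0.003 × (495 − 156.32)/156.32 = 0.00650.
Since ε_t ≥ 0.005, the section is tension-controlled.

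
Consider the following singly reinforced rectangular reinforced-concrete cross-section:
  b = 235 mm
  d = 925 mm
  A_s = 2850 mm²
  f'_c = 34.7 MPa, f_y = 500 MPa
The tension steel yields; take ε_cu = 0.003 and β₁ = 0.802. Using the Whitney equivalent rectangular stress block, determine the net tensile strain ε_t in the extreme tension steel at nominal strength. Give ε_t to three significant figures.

ε_t ≈ 0.00783

a = A_s f_y/(0.85 f'_c b) = 205.59 mm.
β₁ = 0.802, so c = a/β₁ = 205.59/0.802 = 256.35 mm.
From the linear strain diagram with ε_cu = 0.003: ε_t = 0.003 (d − c)/c = 0.003 × (925 − 256.35)/256.35 = 0.00783.
Since ε_t ≥ 0.005, the section is tension-controlled.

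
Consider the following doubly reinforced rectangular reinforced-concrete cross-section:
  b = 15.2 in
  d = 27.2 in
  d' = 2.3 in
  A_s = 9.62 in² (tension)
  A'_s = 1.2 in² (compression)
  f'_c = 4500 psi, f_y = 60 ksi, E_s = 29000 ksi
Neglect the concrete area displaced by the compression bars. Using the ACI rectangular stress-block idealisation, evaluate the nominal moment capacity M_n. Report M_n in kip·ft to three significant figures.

Assume both steels yield.
a = (A_s − A'_s) f_y/(0.85 f'_c b) = (9.62 − 1.2) × 60/(0.85 × 4.5 × 15.2) = 8.689 in.
c = a/β₁ = 8.689/0.825 = 10.532 in; ε'_s = 0.003(c − d')/c = 0.0023 ≥ ε_y = 0.0021, so the compression steel yields.
M_n = (A_s − A'_s) f_y (d − a/2) + A'_s f_y (d − d') = 505.2 × (27.2 − 4.3445) + 72 × (27.2 − 2.3) = 11546.6 + 1792.8 = 13339.4 kip·in = 13339.4/12 = 1111.62 kip·ft.

M_n ≈ 1110 kip·ft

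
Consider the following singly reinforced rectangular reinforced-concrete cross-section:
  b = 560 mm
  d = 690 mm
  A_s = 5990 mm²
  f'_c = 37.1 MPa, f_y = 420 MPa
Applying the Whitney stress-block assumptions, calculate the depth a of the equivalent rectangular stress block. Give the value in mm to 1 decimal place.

T = A_s f_y = 5990 × 420 = 2515800 N = 2515.8 kN.
Setting C = 0.85 f'_c a b equal to T: a = 2515800/(0.85 × 37.1 × 560) = 142.5 mm.

a ≈ 142.5 mm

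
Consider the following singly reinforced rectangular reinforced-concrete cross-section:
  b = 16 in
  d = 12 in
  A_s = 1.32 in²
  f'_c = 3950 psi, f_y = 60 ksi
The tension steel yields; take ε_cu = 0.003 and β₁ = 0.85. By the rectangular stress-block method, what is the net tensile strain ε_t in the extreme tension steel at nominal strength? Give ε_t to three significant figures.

a = A_s f_y/(0.85 f'_c b) = 1.474 in.
β₁ = 0.85, so c = a/β₁ = 1.474/0.85 = 1.734 in.
From the linear strain diagram with ε_cu = 0.003: ε_t = 0.003 (d − c)/c = 0.003 × (12 − 1.734)/1.734 = 0.0178.
Since ε_t ≥ 0.005, the section is tension-controlled.

ε_t ≈ 0.0178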